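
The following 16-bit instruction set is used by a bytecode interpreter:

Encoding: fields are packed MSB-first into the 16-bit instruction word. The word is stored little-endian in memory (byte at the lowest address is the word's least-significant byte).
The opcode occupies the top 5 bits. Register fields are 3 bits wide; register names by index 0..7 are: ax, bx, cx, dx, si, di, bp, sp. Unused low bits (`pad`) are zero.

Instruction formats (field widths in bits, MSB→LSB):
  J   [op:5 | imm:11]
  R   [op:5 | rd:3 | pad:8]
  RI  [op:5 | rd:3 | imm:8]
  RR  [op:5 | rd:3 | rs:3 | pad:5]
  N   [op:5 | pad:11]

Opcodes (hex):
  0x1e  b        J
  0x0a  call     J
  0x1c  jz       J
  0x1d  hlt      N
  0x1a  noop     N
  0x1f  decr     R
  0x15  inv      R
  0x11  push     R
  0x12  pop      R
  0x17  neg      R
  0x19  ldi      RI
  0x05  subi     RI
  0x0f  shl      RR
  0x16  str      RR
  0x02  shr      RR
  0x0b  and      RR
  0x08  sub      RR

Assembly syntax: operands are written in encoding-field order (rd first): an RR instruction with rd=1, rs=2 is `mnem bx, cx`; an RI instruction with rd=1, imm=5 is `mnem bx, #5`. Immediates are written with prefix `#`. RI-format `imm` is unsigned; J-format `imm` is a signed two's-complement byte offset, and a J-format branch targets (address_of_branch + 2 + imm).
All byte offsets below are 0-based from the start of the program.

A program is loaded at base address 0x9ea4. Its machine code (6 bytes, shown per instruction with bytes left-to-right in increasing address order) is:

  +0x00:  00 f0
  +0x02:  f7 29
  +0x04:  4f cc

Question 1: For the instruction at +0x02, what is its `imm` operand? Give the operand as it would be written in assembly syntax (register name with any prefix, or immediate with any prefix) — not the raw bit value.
+0x02: f7 29 ⇒ word 0x29f7 (little)
  top 5b → 0x5 → subi [RI]
  rd: (w>>8)&0x7=0x1 → bx
  imm: (w>>0)&0xff=0xf7 → #247

#247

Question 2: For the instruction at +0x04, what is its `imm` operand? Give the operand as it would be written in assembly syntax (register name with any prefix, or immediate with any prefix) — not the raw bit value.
@+04  little-endian(4f cc) = 0xcc4f
  top 5b → 0x19 → ldi [RI]
  [10:8] rd=4 = si
  [7:0] imm=79 = #79

#79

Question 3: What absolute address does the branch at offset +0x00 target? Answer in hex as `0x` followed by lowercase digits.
0x9ea6

[00] 00 f0 → 0xf000
  top 5b → 0x1e → b [J]
  imm: (w>>0)&0x7ff=0x0 → #0
  target = base 0x9ea4 + off 0x00 + 2 + imm 0 = 0x9ea6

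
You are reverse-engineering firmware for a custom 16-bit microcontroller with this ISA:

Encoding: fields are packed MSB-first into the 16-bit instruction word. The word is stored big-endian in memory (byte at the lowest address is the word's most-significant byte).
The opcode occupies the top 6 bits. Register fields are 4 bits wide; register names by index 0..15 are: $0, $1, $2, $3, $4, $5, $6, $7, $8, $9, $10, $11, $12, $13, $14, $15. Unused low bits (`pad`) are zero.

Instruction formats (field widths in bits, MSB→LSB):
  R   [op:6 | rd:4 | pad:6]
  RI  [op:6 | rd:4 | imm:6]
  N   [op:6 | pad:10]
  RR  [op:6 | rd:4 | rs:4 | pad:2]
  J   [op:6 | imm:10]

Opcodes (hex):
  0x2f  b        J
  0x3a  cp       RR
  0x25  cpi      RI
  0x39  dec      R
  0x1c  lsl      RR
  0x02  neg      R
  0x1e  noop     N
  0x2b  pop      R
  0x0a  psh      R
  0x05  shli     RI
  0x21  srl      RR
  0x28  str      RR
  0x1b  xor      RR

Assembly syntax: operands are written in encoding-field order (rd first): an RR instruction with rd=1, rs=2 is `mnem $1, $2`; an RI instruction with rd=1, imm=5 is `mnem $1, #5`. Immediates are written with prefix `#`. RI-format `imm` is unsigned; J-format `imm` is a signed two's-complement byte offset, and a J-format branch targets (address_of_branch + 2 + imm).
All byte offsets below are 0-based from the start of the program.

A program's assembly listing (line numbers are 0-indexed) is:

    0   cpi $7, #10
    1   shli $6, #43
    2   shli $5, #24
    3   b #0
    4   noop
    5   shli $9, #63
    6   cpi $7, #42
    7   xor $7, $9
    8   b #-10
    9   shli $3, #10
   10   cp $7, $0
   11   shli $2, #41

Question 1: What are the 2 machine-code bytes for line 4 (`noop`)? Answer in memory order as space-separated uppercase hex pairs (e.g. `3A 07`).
78 00

L4: noop op=0x1e:6|pad=0:10 ⇒ 0x7800 ⇒ big 78 00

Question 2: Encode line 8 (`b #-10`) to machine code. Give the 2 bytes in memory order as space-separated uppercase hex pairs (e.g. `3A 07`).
BF F6

line 8 (b): pack op=0x2f:6|imm=-10:10 = 0xbff6; big→ bf f6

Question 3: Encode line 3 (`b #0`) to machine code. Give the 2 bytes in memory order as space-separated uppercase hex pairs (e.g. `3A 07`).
BC 00

L3: b op=0x2f:6|imm=0:10 ⇒ 0xbc00 ⇒ big bc 00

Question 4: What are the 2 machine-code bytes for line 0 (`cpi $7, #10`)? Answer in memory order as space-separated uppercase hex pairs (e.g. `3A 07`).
95 CA

L0: cpi op=0x25:6|rd=7:4|imm=10:6 ⇒ 0x95ca ⇒ big 95 ca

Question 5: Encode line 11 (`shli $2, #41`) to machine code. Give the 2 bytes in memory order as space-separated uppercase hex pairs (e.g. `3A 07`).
11. shli fields op=0x5:6|rd=2:4|imm=41:6 → word 14a9h → 14 a9

14 A9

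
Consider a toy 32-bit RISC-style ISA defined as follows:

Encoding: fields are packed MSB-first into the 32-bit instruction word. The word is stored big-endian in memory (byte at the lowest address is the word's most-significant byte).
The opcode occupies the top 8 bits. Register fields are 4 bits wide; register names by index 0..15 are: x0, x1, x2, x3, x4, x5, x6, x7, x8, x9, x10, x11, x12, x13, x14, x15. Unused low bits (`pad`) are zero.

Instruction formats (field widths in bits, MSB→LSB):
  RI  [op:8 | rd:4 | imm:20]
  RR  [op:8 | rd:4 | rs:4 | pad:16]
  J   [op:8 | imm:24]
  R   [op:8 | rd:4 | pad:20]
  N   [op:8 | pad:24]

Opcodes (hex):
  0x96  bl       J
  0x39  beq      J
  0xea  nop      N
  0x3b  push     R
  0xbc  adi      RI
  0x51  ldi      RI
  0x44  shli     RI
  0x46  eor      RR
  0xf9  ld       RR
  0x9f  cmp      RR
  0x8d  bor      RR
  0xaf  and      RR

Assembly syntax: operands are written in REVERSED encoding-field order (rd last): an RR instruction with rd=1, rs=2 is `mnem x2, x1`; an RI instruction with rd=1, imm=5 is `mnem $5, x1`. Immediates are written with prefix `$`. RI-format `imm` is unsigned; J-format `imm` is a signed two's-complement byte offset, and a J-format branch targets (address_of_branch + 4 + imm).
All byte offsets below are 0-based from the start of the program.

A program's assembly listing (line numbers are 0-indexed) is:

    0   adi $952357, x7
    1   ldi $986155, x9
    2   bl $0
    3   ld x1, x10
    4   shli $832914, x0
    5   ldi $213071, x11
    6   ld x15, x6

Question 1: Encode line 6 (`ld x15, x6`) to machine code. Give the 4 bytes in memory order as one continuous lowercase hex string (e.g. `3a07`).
f96f0000

line 6 (ld): pack op=0xf9:8|rd=6:4|rs=15:4|pad=0:16 = 0xf96f0000; big→ f9 6f 00 00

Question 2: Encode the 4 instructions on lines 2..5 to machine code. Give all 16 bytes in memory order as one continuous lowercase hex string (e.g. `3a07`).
96000000f9a10000440cb59251b3404f

L2: bl op=0x96:8|imm=0:24 ⇒ 0x96000000 ⇒ big 96 00 00 00
L3: ld op=0xf9:8|rd=10:4|rs=1:4|pad=0:16 ⇒ 0xf9a10000 ⇒ big f9 a1 00 00
L4: shli op=0x44:8|rd=0:4|imm=832914:20 ⇒ 0x440cb592 ⇒ big 44 0c b5 92
L5: ldi op=0x51:8|rd=11:4|imm=213071:20 ⇒ 0x51b3404f ⇒ big 51 b3 40 4f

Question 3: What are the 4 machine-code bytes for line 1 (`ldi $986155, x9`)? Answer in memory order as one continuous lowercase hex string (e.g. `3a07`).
line 1 (ldi): pack op=0x51:8|rd=9:4|imm=986155:20 = 0x519f0c2b; big→ 51 9f 0c 2b

519f0c2b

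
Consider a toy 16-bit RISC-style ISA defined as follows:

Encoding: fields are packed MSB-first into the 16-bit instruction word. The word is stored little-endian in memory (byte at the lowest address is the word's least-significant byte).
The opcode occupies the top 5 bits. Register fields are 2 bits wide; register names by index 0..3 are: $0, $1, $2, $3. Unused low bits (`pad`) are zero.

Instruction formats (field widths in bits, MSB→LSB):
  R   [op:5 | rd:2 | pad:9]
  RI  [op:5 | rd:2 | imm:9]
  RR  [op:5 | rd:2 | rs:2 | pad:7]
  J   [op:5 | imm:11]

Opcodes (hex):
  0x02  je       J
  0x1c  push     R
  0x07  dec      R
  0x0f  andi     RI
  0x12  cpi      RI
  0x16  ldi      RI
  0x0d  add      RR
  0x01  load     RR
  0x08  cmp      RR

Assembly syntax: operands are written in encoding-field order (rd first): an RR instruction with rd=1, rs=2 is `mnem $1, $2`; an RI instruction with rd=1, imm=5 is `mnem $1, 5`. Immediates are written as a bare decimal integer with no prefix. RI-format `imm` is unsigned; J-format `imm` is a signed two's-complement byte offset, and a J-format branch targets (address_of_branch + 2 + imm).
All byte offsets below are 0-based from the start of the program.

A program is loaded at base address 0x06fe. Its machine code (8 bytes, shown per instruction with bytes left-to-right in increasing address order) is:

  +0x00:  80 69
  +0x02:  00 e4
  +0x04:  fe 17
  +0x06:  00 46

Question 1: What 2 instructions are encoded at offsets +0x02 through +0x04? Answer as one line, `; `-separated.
[02] 00 e4 → 0xe400
  op=0xe400>>11=0x1c ⇒ push (R)
  rd@[10:9]=0x2 ⇒ $2
[04] fe 17 → 0x17fe
  op=0x17fe>>11=0x2 ⇒ je (J)
  imm@[10:0]=0x7fe (s11→-2) ⇒ -2

push $2; je -2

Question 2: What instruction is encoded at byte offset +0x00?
[00] 80 69 → 0x6980
  opcode bits[15:11]=0xd: add/RR
  rd: (w>>9)&0x3=0x0 → $0
  rs: (w>>7)&0x3=0x3 → $3

add $0, $3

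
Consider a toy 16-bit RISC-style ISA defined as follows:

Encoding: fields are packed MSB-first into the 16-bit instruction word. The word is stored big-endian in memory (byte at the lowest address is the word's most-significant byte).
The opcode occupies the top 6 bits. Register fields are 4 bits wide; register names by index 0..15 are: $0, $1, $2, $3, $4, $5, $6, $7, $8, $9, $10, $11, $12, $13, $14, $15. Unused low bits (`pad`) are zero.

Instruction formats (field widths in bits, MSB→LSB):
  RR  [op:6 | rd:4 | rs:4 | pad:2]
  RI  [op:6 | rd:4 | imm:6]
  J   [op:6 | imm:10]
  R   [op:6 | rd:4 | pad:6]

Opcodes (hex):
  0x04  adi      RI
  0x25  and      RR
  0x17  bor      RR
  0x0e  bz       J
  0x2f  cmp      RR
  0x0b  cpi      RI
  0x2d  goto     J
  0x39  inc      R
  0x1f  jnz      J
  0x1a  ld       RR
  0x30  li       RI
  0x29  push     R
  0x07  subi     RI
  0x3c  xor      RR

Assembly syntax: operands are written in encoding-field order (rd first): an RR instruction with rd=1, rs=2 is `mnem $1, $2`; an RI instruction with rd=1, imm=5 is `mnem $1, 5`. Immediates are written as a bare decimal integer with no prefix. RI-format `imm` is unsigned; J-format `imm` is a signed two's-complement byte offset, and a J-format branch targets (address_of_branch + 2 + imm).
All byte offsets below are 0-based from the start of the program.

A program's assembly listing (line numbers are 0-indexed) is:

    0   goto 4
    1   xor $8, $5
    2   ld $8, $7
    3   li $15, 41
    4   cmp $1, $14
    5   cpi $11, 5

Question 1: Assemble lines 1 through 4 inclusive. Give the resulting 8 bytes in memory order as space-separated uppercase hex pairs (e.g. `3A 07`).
line 1 (xor): pack op=0x3c:6|rd=8:4|rs=5:4|pad=0:2 = 0xf214; big→ f2 14
line 2 (ld): pack op=0x1a:6|rd=8:4|rs=7:4|pad=0:2 = 0x6a1c; big→ 6a 1c
line 3 (li): pack op=0x30:6|rd=15:4|imm=41:6 = 0xc3e9; big→ c3 e9
line 4 (cmp): pack op=0x2f:6|rd=1:4|rs=14:4|pad=0:2 = 0xbc78; big→ bc 78

F2 14 6A 1C C3 E9 BC 78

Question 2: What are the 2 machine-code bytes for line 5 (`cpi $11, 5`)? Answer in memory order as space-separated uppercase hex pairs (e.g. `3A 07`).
2E C5

L5: cpi op=0xb:6|rd=11:4|imm=5:6 ⇒ 0x2ec5 ⇒ big 2e c5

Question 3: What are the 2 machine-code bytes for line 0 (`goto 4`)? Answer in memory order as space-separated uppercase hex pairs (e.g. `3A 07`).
L0: goto op=0x2d:6|imm=4:10 ⇒ 0xb404 ⇒ big b4 04

B4 04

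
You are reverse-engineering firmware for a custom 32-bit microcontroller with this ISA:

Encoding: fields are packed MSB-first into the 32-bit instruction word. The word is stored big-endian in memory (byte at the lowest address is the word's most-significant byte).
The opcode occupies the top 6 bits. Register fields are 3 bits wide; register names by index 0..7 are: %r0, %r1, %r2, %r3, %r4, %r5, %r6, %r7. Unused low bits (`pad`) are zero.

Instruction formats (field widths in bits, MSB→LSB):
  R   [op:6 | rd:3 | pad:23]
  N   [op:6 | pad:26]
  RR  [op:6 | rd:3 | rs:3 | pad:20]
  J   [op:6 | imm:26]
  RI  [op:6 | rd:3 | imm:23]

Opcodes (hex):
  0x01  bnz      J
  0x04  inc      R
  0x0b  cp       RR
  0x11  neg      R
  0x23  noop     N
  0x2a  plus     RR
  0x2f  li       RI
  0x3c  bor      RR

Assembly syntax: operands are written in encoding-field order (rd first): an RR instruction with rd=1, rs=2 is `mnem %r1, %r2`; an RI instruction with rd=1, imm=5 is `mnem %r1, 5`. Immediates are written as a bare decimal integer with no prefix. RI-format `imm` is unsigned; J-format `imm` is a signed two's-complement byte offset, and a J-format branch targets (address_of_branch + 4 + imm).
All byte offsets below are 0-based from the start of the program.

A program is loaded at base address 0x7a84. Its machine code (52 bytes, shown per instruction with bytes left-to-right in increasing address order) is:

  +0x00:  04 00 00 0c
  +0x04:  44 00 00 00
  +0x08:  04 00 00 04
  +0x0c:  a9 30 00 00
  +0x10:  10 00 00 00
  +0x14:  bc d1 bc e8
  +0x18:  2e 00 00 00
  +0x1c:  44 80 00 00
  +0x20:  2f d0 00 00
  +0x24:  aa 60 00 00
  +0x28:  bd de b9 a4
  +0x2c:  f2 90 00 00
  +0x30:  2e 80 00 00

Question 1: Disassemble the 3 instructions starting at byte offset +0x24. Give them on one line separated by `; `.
plus %r4, %r6; li %r3, 6207908; bor %r5, %r1

@+24  big-endian(aa 60 00 00) = 0xaa600000
  opcode bits[31:26]=0x2a: plus/RR
  rd@[25:23]=0x4 ⇒ %r4
  rs@[22:20]=0x6 ⇒ %r6
@+28  big-endian(bd de b9 a4) = 0xbddeb9a4
  opcode bits[31:26]=0x2f: li/RI
  rd@[25:23]=0x3 ⇒ %r3
  imm@[22:0]=0x5eb9a4 ⇒ 6207908
@+2c  big-endian(f2 90 00 00) = 0xf2900000
  opcode bits[31:26]=0x3c: bor/RR
  rd@[25:23]=0x5 ⇒ %r5
  rs@[22:20]=0x1 ⇒ %r1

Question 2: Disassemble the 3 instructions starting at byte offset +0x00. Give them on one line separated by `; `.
@+00  big-endian(04 00 00 0c) = 0x0400000c
  op=0x0400000c>>26=0x1 ⇒ bnz (J)
  imm: (w>>0)&0x3ffffff=0xc → 12
@+04  big-endian(44 00 00 00) = 0x44000000
  op=0x44000000>>26=0x11 ⇒ neg (R)
  rd: (w>>23)&0x7=0x0 → %r0
@+08  big-endian(04 00 00 04) = 0x04000004
  op=0x04000004>>26=0x1 ⇒ bnz (J)
  imm: (w>>0)&0x3ffffff=0x4 → 4

bnz 12; neg %r0; bnz 4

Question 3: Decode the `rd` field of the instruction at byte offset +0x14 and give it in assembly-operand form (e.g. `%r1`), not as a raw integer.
%r1

[14] bc d1 bc e8 → 0xbcd1bce8
  top 6b → 0x2f → li [RI]
  rd: (w>>23)&0x7=0x1 → %r1
  imm: (w>>0)&0x7fffff=0x51bce8 → 5356776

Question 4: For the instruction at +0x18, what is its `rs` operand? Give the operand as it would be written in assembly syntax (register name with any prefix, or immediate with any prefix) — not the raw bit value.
+0x18: 2e 00 00 00 ⇒ word 0x2e000000 (big)
  opcode bits[31:26]=0xb: cp/RR
  rd: (w>>23)&0x7=0x4 → %r4
  rs: (w>>20)&0x7=0x0 → %r0

%r0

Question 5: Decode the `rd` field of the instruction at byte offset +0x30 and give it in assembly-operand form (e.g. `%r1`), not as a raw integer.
[30] 2e 80 00 00 → 0x2e800000
  opcode bits[31:26]=0xb: cp/RR
  [25:23] rd=5 = %r5
  [22:20] rs=0 = %r0

%r5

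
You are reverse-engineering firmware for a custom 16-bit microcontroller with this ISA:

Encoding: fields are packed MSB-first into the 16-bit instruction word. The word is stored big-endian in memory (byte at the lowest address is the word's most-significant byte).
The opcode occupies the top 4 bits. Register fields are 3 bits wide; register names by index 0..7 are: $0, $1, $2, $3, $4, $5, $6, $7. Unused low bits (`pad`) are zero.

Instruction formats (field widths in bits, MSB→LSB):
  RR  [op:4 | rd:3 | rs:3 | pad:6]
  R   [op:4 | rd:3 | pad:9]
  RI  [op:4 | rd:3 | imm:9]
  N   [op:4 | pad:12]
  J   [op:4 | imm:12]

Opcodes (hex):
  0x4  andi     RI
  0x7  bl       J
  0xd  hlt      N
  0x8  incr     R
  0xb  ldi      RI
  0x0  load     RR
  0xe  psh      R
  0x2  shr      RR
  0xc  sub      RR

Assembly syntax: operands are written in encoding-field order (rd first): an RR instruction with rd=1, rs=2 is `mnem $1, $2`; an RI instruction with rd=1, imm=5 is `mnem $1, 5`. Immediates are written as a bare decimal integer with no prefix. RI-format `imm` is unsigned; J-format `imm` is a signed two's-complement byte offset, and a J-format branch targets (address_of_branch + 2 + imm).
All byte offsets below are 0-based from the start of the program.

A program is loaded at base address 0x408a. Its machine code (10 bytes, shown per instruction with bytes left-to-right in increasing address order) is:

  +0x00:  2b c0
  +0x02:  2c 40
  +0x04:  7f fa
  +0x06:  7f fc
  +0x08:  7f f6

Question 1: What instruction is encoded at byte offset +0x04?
+0x04: 7f fa ⇒ word 0x7ffa (big)
  top 4b → 0x7 → bl [J]
  imm@[11:0]=0xffa (s12→-6) ⇒ -6

bl -6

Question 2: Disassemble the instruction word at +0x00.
+0x00: 2b c0 ⇒ word 0x2bc0 (big)
  top 4b → 0x2 → shr [RR]
  rd: (w>>9)&0x7=0x5 → $5
  rs: (w>>6)&0x7=0x7 → $7

shr $5, $7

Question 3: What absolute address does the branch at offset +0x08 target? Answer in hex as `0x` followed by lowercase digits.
0x408a

[08] 7f f6 → 0x7ff6
  top 4b → 0x7 → bl [J]
  imm: (w>>0)&0xfff=0xff6 (s12→-10) → -10
  target = base 0x408a + off 0x08 + 2 + imm -10 = 0x408a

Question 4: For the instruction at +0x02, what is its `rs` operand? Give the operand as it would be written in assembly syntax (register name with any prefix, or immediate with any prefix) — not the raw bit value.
$1

off 0x02: read 2c 40 as big → 0x2c40
  op=0x2c40>>12=0x2 ⇒ shr (RR)
  [11:9] rd=6 = $6
  [8:6] rs=1 = $1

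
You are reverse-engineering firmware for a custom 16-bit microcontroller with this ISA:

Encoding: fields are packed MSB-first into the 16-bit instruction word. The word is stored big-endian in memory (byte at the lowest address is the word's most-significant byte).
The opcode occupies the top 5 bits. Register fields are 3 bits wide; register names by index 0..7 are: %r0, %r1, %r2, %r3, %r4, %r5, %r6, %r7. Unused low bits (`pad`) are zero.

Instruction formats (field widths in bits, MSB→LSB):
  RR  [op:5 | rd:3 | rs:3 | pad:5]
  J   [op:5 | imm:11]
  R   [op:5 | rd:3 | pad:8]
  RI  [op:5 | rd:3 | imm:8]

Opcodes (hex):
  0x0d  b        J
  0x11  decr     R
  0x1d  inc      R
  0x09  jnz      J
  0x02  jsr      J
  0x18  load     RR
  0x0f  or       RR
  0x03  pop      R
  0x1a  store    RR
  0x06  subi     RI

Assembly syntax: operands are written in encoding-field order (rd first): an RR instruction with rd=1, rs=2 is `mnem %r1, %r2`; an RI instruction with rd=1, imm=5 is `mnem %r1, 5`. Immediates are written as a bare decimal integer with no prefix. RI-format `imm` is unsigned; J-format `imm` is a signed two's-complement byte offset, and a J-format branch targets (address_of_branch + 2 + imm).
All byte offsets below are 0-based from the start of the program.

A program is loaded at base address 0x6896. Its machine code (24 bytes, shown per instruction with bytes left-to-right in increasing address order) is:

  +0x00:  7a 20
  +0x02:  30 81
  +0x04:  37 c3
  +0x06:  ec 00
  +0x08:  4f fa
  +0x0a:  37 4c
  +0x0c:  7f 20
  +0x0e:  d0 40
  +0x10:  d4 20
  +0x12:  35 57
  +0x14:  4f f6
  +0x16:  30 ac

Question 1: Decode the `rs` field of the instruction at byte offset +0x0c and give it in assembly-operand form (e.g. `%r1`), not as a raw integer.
+0x0c: 7f 20 ⇒ word 0x7f20 (big)
  top 5b → 0xf → or [RR]
  [10:8] rd=7 = %r7
  [7:5] rs=1 = %r1

%r1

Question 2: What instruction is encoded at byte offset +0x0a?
+0x0a: 37 4c ⇒ word 0x374c (big)
  top 5b → 0x6 → subi [RI]
  rd: (w>>8)&0x7=0x7 → %r7
  imm: (w>>0)&0xff=0x4c → 76

subi %r7, 76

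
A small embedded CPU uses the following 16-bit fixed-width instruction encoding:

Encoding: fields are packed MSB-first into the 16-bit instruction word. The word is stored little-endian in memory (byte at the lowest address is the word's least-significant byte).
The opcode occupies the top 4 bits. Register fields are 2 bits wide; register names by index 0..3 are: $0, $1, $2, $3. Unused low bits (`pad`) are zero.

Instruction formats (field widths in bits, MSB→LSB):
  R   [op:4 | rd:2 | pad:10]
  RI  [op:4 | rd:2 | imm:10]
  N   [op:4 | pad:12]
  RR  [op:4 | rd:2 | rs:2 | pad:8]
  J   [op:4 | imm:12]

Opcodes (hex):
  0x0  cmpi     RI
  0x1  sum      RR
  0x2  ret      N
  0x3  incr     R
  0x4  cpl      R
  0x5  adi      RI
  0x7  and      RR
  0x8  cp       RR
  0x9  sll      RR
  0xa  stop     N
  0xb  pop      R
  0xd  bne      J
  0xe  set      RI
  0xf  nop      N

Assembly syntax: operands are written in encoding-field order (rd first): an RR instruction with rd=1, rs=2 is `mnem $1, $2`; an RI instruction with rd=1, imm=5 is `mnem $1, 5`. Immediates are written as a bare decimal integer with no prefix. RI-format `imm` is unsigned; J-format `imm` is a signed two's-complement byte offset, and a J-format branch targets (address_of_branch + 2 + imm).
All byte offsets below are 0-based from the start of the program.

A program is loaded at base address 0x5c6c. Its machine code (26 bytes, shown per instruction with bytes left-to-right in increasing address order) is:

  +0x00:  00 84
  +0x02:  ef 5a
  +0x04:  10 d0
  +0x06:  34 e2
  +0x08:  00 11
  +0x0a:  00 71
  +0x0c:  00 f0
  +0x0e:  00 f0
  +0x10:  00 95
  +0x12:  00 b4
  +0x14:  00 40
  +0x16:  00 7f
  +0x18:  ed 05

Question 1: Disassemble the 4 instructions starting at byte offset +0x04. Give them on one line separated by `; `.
bne 16; set $0, 564; sum $0, $1; and $0, $1

@+04  little-endian(10 d0) = 0xd010
  top 4b → 0xd → bne [J]
  [11:0] imm=16 = 16
@+06  little-endian(34 e2) = 0xe234
  top 4b → 0xe → set [RI]
  [11:10] rd=0 = $0
  [9:0] imm=564 = 564
@+08  little-endian(00 11) = 0x1100
  top 4b → 0x1 → sum [RR]
  [11:10] rd=0 = $0
  [9:8] rs=1 = $1
@+0a  little-endian(00 71) = 0x7100
  top 4b → 0x7 → and [RR]
  [11:10] rd=0 = $0
  [9:8] rs=1 = $1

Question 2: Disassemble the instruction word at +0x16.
+0x16: 00 7f ⇒ word 0x7f00 (little)
  top 4b → 0x7 → and [RR]
  [11:10] rd=3 = $3
  [9:8] rs=3 = $3

and $3, $3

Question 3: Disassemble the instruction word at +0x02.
adi $2, 751

@+02  little-endian(ef 5a) = 0x5aef
  top 4b → 0x5 → adi [RI]
  rd: (w>>10)&0x3=0x2 → $2
  imm: (w>>0)&0x3ff=0x2ef → 751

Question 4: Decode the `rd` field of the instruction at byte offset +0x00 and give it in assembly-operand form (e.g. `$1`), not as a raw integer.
$1

+0x00: 00 84 ⇒ word 0x8400 (little)
  top 4b → 0x8 → cp [RR]
  [11:10] rd=1 = $1
  [9:8] rs=0 = $0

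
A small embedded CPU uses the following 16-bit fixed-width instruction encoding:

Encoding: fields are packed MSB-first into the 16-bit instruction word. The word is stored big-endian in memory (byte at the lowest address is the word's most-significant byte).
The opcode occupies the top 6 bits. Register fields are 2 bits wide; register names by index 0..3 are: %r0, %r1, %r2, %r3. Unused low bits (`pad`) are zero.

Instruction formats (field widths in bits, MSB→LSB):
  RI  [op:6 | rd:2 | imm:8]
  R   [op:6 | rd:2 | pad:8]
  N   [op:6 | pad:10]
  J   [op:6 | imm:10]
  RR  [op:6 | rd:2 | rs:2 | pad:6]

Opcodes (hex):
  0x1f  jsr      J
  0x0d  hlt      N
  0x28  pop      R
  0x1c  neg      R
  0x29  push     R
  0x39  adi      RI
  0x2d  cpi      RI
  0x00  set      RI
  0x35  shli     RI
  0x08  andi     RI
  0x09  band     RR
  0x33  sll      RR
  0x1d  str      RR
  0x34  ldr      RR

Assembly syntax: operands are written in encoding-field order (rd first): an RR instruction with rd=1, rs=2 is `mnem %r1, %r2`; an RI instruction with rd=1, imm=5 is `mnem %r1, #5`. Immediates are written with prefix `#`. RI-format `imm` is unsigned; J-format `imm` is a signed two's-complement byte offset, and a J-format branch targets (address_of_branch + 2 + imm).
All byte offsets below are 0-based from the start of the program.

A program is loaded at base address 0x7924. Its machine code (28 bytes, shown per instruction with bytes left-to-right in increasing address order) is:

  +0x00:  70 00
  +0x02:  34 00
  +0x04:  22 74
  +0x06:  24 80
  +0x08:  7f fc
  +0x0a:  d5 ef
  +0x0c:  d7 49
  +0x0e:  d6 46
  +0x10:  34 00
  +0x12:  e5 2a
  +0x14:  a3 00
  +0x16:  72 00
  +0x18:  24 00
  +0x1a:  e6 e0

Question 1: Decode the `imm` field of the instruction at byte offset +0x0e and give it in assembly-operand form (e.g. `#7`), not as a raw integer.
#70

off 0x0e: read d6 46 as big → 0xd646
  top 6b → 0x35 → shli [RI]
  rd@[9:8]=0x2 ⇒ %r2
  imm@[7:0]=0x46 ⇒ #70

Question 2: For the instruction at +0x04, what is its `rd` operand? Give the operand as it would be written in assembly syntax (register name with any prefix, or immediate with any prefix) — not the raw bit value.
%r2

[04] 22 74 → 0x2274
  top 6b → 0x8 → andi [RI]
  rd: (w>>8)&0x3=0x2 → %r2
  imm: (w>>0)&0xff=0x74 → #116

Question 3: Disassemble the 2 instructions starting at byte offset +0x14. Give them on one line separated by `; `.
pop %r3; neg %r2

+0x14: a3 00 ⇒ word 0xa300 (big)
  opcode bits[15:10]=0x28: pop/R
  rd@[9:8]=0x3 ⇒ %r3
+0x16: 72 00 ⇒ word 0x7200 (big)
  opcode bits[15:10]=0x1c: neg/R
  rd@[9:8]=0x2 ⇒ %r2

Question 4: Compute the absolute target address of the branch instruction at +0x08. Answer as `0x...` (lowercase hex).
@+08  big-endian(7f fc) = 0x7ffc
  op=0x7ffc>>10=0x1f ⇒ jsr (J)
  imm@[9:0]=0x3fc (s10→-4) ⇒ #-4
  target = base 0x7924 + off 0x08 + 2 + imm -4 = 0x792a

0x792a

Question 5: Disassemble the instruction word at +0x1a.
adi %r2, #224

off 0x1a: read e6 e0 as big → 0xe6e0
  top 6b → 0x39 → adi [RI]
  rd: (w>>8)&0x3=0x2 → %r2
  imm: (w>>0)&0xff=0xe0 → #224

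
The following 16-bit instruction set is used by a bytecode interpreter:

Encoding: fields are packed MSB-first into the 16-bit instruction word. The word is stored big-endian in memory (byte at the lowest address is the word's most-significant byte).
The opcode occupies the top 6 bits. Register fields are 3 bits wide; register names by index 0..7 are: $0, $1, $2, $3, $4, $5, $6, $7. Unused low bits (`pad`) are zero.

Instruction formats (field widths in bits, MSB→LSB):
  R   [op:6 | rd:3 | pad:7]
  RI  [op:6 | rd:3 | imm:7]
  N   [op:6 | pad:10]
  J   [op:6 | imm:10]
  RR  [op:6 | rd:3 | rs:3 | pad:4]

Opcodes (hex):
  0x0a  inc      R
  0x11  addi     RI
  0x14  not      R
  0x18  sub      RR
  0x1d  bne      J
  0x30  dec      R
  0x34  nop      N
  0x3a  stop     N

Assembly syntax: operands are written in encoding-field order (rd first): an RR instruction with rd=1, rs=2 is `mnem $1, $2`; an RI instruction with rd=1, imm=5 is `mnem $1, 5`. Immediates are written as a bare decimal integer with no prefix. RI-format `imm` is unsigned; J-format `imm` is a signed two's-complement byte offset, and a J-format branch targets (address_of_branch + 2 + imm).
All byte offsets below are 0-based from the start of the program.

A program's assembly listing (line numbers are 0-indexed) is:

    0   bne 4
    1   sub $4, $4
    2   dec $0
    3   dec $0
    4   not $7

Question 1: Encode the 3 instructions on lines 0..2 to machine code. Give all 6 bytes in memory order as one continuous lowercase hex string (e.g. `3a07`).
74046240c000

L0: bne op=0x1d:6|imm=4:10 ⇒ 0x7404 ⇒ big 74 04
L1: sub op=0x18:6|rd=4:3|rs=4:3|pad=0:4 ⇒ 0x6240 ⇒ big 62 40
L2: dec op=0x30:6|rd=0:3|pad=0:7 ⇒ 0xc000 ⇒ big c0 00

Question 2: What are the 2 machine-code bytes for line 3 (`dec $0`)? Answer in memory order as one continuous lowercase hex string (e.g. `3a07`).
L3: dec op=0x30:6|rd=0:3|pad=0:7 ⇒ 0xc000 ⇒ big c0 00

c000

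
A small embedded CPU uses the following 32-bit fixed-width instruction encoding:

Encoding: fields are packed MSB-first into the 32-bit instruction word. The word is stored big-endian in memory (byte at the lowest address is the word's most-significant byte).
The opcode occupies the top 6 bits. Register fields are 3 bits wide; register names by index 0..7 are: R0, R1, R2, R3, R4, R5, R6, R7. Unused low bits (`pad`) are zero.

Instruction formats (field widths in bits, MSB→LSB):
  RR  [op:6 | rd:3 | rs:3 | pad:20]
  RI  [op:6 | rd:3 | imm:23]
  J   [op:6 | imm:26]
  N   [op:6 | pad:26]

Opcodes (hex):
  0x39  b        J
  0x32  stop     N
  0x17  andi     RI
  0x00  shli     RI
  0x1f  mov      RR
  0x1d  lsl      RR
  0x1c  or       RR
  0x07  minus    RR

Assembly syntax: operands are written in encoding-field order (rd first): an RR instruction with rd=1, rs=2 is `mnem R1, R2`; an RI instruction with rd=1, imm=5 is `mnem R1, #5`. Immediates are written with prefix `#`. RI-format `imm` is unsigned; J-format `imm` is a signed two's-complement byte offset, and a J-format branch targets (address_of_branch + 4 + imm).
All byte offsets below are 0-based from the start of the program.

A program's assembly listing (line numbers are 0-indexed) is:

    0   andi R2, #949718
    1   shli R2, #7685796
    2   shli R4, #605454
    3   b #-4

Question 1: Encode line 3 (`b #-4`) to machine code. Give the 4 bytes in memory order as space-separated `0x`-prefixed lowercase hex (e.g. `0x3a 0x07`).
L3: b op=0x39:6|imm=-4:26 ⇒ 0xe7fffffc ⇒ big e7 ff ff fc

0xe7 0xff 0xff 0xfc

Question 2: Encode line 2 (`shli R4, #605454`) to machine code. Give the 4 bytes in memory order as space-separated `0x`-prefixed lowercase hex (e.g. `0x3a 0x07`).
L2: shli op=0x0:6|rd=4:3|imm=605454:23 ⇒ 0x02093d0e ⇒ big 02 09 3d 0e

0x02 0x09 0x3d 0x0e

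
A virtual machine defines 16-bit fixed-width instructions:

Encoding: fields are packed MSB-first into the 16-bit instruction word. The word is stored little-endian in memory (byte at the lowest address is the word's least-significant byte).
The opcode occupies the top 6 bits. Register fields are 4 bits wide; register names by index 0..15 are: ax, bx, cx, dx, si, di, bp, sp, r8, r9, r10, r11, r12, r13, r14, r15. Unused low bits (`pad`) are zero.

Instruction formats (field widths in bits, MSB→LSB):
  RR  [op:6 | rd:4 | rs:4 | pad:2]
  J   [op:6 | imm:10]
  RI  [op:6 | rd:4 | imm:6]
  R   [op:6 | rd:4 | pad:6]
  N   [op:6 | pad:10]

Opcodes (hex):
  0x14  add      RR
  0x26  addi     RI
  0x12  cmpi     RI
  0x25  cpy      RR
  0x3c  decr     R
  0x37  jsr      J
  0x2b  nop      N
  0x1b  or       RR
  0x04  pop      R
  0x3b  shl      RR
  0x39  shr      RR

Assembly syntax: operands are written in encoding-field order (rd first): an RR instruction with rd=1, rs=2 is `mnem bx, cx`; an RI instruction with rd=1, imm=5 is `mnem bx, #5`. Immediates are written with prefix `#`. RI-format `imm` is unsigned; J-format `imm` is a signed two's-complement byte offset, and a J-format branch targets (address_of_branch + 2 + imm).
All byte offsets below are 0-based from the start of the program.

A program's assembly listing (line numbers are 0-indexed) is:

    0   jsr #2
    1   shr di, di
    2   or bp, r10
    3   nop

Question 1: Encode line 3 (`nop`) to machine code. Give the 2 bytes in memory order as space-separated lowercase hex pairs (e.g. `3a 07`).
3. nop fields op=0x2b:6|pad=0:10 → word ac00h → 00 ac

00 ac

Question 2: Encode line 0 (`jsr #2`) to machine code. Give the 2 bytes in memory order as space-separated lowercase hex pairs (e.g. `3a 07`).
02 dc

L0: jsr op=0x37:6|imm=2:10 ⇒ 0xdc02 ⇒ little 02 dc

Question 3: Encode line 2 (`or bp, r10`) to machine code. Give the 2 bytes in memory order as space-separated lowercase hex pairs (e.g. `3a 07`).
a8 6d

2. or fields op=0x1b:6|rd=6:4|rs=10:4|pad=0:2 → word 6da8h → a8 6d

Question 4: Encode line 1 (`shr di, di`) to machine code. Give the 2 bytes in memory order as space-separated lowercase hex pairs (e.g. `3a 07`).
L1: shr op=0x39:6|rd=5:4|rs=5:4|pad=0:2 ⇒ 0xe554 ⇒ little 54 e5

54 e5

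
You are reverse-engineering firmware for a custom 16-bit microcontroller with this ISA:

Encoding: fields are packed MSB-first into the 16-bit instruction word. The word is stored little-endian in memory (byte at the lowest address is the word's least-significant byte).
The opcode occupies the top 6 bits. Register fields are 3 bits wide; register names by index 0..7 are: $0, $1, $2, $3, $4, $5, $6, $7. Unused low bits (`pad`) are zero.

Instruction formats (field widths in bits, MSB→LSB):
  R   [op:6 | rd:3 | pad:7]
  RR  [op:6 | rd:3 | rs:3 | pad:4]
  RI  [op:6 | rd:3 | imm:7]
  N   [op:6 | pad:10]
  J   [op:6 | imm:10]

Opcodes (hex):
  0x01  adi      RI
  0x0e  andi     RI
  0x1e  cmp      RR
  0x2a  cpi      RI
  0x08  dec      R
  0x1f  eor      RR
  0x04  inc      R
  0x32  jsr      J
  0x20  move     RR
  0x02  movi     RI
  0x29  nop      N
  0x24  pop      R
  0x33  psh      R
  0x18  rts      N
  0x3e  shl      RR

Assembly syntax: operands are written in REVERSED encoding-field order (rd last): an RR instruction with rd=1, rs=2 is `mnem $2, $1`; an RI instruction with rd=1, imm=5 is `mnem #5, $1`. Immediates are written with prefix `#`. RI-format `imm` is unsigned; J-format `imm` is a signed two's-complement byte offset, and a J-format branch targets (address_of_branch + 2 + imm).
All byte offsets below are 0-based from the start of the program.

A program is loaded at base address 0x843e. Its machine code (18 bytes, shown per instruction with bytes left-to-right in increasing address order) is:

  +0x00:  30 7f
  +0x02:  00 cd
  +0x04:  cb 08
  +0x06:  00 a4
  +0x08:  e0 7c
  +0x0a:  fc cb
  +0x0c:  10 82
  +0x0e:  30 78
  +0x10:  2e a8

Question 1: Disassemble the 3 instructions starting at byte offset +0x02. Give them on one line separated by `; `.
psh $2; movi #75, $1; nop

@+02  little-endian(00 cd) = 0xcd00
  op=0xcd00>>10=0x33 ⇒ psh (R)
  [9:7] rd=2 = $2
@+04  little-endian(cb 08) = 0x08cb
  op=0x08cb>>10=0x2 ⇒ movi (RI)
  [9:7] rd=1 = $1
  [6:0] imm=75 = #75
@+06  little-endian(00 a4) = 0xa400
  op=0xa400>>10=0x29 ⇒ nop (N)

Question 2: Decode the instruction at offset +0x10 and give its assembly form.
[10] 2e a8 → 0xa82e
  top 6b → 0x2a → cpi [RI]
  rd@[9:7]=0x0 ⇒ $0
  imm@[6:0]=0x2e ⇒ #46

cpi #46, $0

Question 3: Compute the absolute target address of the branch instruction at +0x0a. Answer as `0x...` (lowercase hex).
0x8446

off 0x0a: read fc cb as little → 0xcbfc
  op=0xcbfc>>10=0x32 ⇒ jsr (J)
  imm: (w>>0)&0x3ff=0x3fc (s10→-4) → #-4
  target = base 0x843e + off 0x0a + 2 + imm -4 = 0x8446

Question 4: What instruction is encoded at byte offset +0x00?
@+00  little-endian(30 7f) = 0x7f30
  op=0x7f30>>10=0x1f ⇒ eor (RR)
  [9:7] rd=6 = $6
  [6:4] rs=3 = $3

eor $3, $6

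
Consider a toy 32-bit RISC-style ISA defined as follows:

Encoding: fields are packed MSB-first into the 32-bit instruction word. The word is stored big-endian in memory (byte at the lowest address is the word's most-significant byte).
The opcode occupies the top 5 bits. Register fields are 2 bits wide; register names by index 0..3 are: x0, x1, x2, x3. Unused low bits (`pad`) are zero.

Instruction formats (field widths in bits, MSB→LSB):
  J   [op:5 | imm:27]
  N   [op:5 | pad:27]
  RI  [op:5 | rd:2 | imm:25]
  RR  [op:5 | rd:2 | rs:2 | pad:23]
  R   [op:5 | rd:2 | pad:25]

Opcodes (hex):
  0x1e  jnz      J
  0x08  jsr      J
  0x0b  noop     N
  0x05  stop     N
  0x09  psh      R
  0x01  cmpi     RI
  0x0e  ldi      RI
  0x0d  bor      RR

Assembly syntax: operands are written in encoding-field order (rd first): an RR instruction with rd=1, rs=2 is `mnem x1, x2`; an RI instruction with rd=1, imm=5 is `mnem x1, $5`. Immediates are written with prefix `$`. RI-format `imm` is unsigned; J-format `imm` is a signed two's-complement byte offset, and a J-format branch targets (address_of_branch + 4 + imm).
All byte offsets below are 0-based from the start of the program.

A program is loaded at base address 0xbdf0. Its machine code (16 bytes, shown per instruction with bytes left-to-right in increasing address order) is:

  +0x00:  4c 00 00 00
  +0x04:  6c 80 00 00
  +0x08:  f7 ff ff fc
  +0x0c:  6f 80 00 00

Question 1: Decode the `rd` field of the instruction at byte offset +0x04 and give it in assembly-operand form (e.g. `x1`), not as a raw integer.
[04] 6c 80 00 00 → 0x6c800000
  opcode bits[31:27]=0xd: bor/RR
  [26:25] rd=2 = x2
  [24:23] rs=1 = x1

x2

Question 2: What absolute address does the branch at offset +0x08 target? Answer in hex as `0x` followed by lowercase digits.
off 0x08: read f7 ff ff fc as big → 0xf7fffffc
  op=0xf7fffffc>>27=0x1e ⇒ jnz (J)
  imm: (w>>0)&0x7ffffff=0x7fffffc (s27→-4) → $-4
  target = base 0xbdf0 + off 0x08 + 4 + imm -4 = 0xbdf8

0xbdf8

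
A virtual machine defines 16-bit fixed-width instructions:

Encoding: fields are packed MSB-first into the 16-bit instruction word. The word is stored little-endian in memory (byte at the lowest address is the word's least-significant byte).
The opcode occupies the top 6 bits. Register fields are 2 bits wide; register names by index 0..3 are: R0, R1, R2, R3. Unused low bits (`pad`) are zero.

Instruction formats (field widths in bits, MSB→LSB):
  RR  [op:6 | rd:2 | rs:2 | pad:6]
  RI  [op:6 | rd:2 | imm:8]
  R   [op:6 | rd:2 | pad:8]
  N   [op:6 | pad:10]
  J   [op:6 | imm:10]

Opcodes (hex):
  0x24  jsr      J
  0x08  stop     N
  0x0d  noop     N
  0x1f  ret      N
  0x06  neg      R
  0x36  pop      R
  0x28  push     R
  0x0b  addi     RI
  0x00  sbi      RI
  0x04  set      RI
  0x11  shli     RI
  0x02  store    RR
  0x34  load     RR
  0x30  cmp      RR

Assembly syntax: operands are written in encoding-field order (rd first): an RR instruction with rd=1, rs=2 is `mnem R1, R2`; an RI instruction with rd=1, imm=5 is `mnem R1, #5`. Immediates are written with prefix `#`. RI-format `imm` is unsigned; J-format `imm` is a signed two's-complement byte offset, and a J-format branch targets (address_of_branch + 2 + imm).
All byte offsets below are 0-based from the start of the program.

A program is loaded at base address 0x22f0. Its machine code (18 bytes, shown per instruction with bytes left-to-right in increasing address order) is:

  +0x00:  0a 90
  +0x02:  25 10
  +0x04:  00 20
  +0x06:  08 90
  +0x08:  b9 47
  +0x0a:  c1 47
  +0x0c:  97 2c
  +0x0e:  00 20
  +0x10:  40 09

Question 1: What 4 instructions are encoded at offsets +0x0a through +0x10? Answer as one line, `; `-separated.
shli R3, #193; addi R0, #151; stop; store R1, R1

[0a] c1 47 → 0x47c1
  opcode bits[15:10]=0x11: shli/RI
  rd: (w>>8)&0x3=0x3 → R3
  imm: (w>>0)&0xff=0xc1 → #193
[0c] 97 2c → 0x2c97
  opcode bits[15:10]=0xb: addi/RI
  rd: (w>>8)&0x3=0x0 → R0
  imm: (w>>0)&0xff=0x97 → #151
[0e] 00 20 → 0x2000
  opcode bits[15:10]=0x8: stop/N
[10] 40 09 → 0x0940
  opcode bits[15:10]=0x2: store/RR
  rd: (w>>8)&0x3=0x1 → R1
  rs: (w>>6)&0x3=0x1 → R1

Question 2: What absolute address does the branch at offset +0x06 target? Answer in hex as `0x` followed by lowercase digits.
off 0x06: read 08 90 as little → 0x9008
  top 6b → 0x24 → jsr [J]
  imm@[9:0]=0x8 ⇒ #8
  target = base 0x22f0 + off 0x06 + 2 + imm 8 = 0x2300

0x2300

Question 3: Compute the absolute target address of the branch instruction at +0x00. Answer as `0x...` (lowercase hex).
0x22fc

@+00  little-endian(0a 90) = 0x900a
  op=0x900a>>10=0x24 ⇒ jsr (J)
  imm: (w>>0)&0x3ff=0xa → #10
  target = base 0x22f0 + off 0x00 + 2 + imm 10 = 0x22fc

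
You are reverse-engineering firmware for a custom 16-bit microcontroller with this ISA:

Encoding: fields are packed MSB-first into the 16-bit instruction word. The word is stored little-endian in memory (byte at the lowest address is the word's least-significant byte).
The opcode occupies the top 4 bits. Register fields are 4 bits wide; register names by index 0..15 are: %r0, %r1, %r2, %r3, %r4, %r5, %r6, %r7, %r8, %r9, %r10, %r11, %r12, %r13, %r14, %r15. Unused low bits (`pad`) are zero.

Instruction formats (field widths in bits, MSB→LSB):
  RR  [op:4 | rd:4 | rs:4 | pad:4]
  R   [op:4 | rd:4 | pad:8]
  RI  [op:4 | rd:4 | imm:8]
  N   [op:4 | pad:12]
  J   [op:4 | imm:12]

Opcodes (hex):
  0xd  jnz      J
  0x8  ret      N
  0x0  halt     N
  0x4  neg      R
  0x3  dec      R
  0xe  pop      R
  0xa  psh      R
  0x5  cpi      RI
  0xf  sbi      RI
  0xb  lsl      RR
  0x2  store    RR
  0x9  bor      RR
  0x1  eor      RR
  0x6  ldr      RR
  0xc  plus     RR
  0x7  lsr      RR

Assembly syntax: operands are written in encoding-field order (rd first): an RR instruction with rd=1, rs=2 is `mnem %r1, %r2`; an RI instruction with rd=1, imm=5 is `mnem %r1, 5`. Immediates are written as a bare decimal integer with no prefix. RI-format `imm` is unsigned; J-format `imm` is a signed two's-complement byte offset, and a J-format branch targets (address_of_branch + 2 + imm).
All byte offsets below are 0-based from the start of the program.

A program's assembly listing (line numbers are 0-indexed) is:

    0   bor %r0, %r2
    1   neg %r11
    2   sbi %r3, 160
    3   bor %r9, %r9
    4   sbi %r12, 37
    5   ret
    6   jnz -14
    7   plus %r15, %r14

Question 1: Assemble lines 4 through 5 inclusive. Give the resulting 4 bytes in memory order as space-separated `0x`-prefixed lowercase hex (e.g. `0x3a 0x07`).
0x25 0xfc 0x00 0x80

line 4 (sbi): pack op=0xf:4|rd=12:4|imm=37:8 = 0xfc25; little→ 25 fc
line 5 (ret): pack op=0x8:4|pad=0:12 = 0x8000; little→ 00 80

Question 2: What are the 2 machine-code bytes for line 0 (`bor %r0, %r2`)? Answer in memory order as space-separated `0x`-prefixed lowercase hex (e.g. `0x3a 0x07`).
0. bor fields op=0x9:4|rd=0:4|rs=2:4|pad=0:4 → word 9020h → 20 90

0x20 0x90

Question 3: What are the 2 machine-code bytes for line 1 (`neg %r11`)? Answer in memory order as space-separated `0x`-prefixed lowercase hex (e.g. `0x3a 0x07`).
line 1 (neg): pack op=0x4:4|rd=11:4|pad=0:8 = 0x4b00; little→ 00 4b

0x00 0x4b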